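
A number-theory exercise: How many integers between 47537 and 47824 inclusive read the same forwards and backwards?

3

The integers in [47537, 47824] that read the same forwards and backwards: 47574, 47674, 47774.
3 qualify.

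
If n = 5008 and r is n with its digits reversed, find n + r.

13013

Reverse of 5008 is 8005.
5008 + 8005 = 13013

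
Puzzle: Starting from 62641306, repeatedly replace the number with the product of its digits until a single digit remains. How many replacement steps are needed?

1

62641306 → 0 (1 step)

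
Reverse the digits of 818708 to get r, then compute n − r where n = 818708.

10890

Reverse of 818708 is 807818.
818708 − 807818 = 10890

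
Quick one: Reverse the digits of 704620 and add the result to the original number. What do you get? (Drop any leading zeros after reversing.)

Reverse of 704620 is 26407.
704620 + 26407 = 731027

731027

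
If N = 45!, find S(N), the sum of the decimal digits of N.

207

45! = 119622220865480194561963161495657715064383733760000000000
Sum of its 57 digits: 207.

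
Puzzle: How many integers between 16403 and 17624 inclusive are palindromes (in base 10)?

The integers in [16403, 17624] that are palindromes (in base 10): 16461, 16561, 16661, 16761, 16861, 16961, …, 17471, 17571.
12 qualify.

12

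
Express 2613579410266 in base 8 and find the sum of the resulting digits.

48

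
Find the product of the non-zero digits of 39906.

1458

3×9×9×6 = 1458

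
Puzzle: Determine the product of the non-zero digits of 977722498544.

284497920

9×7×7×7×2×2×4×9×8×5×4×4 = 284497920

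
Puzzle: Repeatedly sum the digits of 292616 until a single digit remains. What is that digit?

2+9+2+6+1+6 = 26
2+6 = 8
(Equivalently, 292616 mod 9 = 8.)

8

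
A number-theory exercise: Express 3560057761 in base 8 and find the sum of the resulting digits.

36

3560057761 in base 8 is 32414425641.
Digit sum: 3+2+4+1+4+4+2+5+6+4+1 = 36.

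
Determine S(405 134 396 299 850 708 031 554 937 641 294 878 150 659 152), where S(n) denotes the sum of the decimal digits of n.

203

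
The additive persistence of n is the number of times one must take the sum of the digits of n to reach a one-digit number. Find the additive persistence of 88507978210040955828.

3

88507978210040955828 → 96 → 15 → 6 (3 steps)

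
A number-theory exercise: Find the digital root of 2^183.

8

The digital root of n equals n mod 9 (or 9 when 9 | n), so we need 2^183 mod 9.
2^183 ≡ 8 (mod 9), so the digital root is 8.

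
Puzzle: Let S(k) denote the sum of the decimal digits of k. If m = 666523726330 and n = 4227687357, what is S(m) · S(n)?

S(666523726330) = 6+6+6+5+2+3+7+2+6+3+3+0 = 49.
S(4227687357) = 4+2+2+7+6+8+7+3+5+7 = 51.
49 · 51 = 2499.

2499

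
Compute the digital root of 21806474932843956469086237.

9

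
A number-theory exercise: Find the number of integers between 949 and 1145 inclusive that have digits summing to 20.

The integers in [949, 1145] that have digits summing to 20: 956, 965, 974, 983, 992.
5 qualify.

5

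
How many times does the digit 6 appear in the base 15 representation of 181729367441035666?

181729367441035666 in base 15 is 6359B7D5E2EC911.
The digit 6 appears 1 time.

1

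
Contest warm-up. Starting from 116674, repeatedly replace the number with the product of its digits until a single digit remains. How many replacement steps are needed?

2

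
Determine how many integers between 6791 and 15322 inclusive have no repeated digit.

The integers in [6791, 15322] that have no repeated digit: 6791, 6792, 6793, 6794, 6795, 6798, …, 15309, 15320.
3065 qualify.

3065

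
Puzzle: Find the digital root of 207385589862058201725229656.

2+0+7+3+8+5+5+8+9+8+6+2+0+5+8+2+0+1+7+2+5+2+2+9+6+5+6 = 123
1+2+3 = 6

6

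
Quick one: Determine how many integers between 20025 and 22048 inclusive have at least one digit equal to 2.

The integers in [20025, 22048] that have at least one digit equal to 2: 20025, 20026, 20027, 20028, 20029, 20030, …, 22047, 22048.
2024 qualify.

2024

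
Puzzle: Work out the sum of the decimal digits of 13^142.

679

13^142 = 151340800772434622418732737506212126025528837397358631873792344023417588179716812825851703790257090788424171526655233116792521662308920057487513515921982660569
Sum of its 159 digits: 679.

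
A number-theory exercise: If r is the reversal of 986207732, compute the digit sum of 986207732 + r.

25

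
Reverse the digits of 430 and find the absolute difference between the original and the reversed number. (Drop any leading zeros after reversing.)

396

Reverse of 430 is 34.
|430 − 34| = 396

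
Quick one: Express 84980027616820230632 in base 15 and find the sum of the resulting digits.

122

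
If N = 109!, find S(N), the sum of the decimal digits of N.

109! = 144385958320249358220488210246279753379312820313396029159834075622223337844983482099636001195615259277084033387619818092804737714758384244334160217374720000000000000000000000000
Sum of its 177 digits: 657.

657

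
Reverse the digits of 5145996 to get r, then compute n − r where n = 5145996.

Reverse of 5145996 is 6995415.
5145996 − 6995415 = -1849419

-1849419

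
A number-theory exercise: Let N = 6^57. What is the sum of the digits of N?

198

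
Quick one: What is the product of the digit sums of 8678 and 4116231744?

957

S(8678) = 8+6+7+8 = 29.
S(4116231744) = 4+1+1+6+2+3+1+7+4+4 = 33.
29 · 33 = 957.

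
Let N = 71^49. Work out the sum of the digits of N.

431

71^49 = 5148243587637365663644602985118675612341298861785407857347939003897892639121441617710757831
Sum of its 91 digits: 431.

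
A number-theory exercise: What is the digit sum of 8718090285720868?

79

8+7+1+8+0+9+0+2+8+5+7+2+0+8+6+8 = 79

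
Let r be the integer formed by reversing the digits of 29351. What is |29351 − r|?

Reverse of 29351 is 15392.
|29351 − 15392| = 13959

13959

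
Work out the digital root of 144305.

1+4+4+3+0+5 = 17
1+7 = 8
(Equivalently, 144305 mod 9 = 8.)

8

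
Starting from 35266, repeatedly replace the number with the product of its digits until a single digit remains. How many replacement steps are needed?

35266 → 1080 → 0 (2 steps)

2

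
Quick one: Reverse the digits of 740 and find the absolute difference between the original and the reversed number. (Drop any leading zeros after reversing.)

693

Reverse of 740 is 47.
|740 − 47| = 693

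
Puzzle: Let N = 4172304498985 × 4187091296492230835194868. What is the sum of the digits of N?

4172304498985 × 4187091296492230835194868 = 17469819854015471262782691835583208980
Sum of its 38 digits: 182.

182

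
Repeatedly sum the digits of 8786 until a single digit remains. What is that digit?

2

8+7+8+6 = 29
2+9 = 11
1+1 = 2
(Equivalently, 8786 mod 9 = 2.)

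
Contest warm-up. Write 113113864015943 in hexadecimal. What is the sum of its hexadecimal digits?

83

113113864015943 in base 16 is 66E05FAF1047.
Digit sum: 6+6+14+0+5+15+10+15+1+0+4+7 = 83.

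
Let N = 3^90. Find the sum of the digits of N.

216

3^90 = 8727963568087712425891397479476727340041449
Sum of its 43 digits: 216.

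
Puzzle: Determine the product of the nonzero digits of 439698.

4×3×9×6×9×8 = 46656

46656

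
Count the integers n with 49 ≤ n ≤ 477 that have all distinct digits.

The integers in [49, 477] that have all distinct digits: 49, 50, 51, 52, 53, 54, …, 475, 476.
316 qualify.

316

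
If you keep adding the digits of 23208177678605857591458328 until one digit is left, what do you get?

1

2+3+2+0+8+1+7+7+6+7+8+6+0+5+8+5+7+5+9+1+4+5+8+3+2+8 = 127
1+2+7 = 10
1+0 = 1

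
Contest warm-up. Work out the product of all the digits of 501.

5×0×1 = 0

0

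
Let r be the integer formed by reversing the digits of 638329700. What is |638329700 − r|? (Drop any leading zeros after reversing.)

630405864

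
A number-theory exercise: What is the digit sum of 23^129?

863

23^129 = 46014090918489079891353709935215457573732838899984914597517663648396755265936471662913864204117975946258171512598451129072162163264819079957320449939857150752840874855389527063
Sum of its 176 digits: 863.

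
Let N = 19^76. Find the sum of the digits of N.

478

19^76 = 15320525866625537218795287885453358331658339579878215123638114580638887246697219368252185386738481
Sum of its 98 digits: 478.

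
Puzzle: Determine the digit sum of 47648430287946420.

78

4+7+6+4+8+4+3+0+2+8+7+9+4+6+4+2+0 = 78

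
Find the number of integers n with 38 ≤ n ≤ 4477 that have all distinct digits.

The integers in [38, 4477] that have all distinct digits: 38, 39, 40, 41, 42, 43, …, 4397, 4398.
2440 qualify.

2440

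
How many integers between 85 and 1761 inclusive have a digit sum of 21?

45

The integers in [85, 1761] that have a digit sum of 21: 399, 489, 498, 579, 588, 597, …, 1749, 1758.
45 qualify.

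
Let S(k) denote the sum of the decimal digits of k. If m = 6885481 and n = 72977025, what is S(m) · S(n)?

S(6885481) = 6+8+8+5+4+8+1 = 40.
S(72977025) = 7+2+9+7+7+0+2+5 = 39.
40 · 39 = 1560.

1560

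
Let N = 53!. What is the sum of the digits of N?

53! = 4274883284060025564298013753389399649690343788366813724672000000000000
Sum of its 70 digits: 279.

279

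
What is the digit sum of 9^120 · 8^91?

864

9^120 · 8^91 = 49010592066481231834335523945724098204940023275980169645936671310806121604444239969689352417593336257954085964359811508138978255167393304228769680249333807093755503150260339725822922095143254228992
Sum of its 197 digits: 864.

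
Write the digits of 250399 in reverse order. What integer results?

993052

Reversing 250399 gives 993052.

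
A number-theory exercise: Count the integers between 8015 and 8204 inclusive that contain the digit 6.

37

The integers in [8015, 8204] that contain the digit 6: 8016, 8026, 8036, 8046, 8056, 8060, …, 8186, 8196.
37 qualify.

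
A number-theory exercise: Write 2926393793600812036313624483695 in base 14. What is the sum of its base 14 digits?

154

2926393793600812036313624483695 in base 14 is 49065AA12360A0D96A6245DB063.
Digit sum: 4+9+0+6+5+10+10+1+2+3+6+0+10+0+13+9+6+10+6+2+4+5+13+11+0+6+3 = 154.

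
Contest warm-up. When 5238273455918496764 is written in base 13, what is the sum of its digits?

5238273455918496764 in base 13 is 7B45210945BC48054.
Digit sum: 7+11+4+5+2+1+0+9+4+5+11+12+4+8+0+5+4 = 92.

92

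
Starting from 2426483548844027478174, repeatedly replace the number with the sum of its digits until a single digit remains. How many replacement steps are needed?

2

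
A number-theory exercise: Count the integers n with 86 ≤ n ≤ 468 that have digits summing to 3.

The integers in [86, 468] that have digits summing to 3: 102, 111, 120, 201, 210, 300.
6 qualify.

6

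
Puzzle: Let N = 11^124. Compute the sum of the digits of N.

619

11^124 = 1357353476561849937427520199681492097231976065318997729695477395105372610650488384370543193682515126029745934323188174458941797841
Sum of its 130 digits: 619.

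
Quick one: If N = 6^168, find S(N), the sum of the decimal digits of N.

549

6^168 = 53630280007600667441309751050522986986086114452847380016492230667768914186137062895083651603845230933068765378112674330399962300416
Sum of its 131 digits: 549.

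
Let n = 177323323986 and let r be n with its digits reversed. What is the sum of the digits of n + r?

72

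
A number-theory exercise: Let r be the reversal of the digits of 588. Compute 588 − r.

-297

Reverse of 588 is 885.
588 − 885 = -297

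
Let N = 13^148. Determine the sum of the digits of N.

13^148 = 730493139235594387402340945989622245809156822109107220556107750263328225384150729599136436520147038131382886942403219105232194692327656113761247626273869203878394321
Sum of its 165 digits: 688.

688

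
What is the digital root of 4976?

4+9+7+6 = 26
2+6 = 8
(Equivalently, 4976 mod 9 = 8.)

8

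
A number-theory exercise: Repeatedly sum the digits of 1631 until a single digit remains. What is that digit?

2

1+6+3+1 = 11
1+1 = 2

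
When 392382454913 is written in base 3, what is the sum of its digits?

392382454913 in base 3 is 1101111210210210222121022.
Digit sum: 1+1+0+1+1+1+1+2+1+0+2+1+0+2+1+0+2+2+2+1+2+1+0+2+2 = 29.

29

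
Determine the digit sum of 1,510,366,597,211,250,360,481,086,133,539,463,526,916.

156

1+5+1+0+3+6+6+5+9+7+2+1+1+2+5+0+3+6+0+4+8+1+0+8+6+1+3+3+5+3+9+4+6+3+5+2+6+9+1+6 = 156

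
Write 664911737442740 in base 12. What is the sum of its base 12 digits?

664911737442740 in base 12 is 626A842365A218.
Digit sum: 6+2+6+10+8+4+2+3+6+5+10+2+1+8 = 73.

73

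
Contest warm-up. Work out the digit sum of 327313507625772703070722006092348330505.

136

3+2+7+3+1+3+5+0+7+6+2+5+7+7+2+7+0+3+0+7+0+7+2+2+0+0+6+0+9+2+3+4+8+3+3+0+5+0+5 = 136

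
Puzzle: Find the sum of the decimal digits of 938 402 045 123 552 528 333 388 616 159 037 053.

142

9+3+8+4+0+2+0+4+5+1+2+3+5+5+2+5+2+8+3+3+3+3+8+8+6+1+6+1+5+9+0+3+7+0+5+3 = 142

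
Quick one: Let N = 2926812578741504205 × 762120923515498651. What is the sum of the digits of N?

159

2926812578741504205 × 762120923515498651 = 2230585105467253299194057910388327455
Sum of its 37 digits: 159.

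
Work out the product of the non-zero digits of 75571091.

7×5×5×7×1×9×1 = 11025

11025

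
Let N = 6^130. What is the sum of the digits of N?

468

6^130 = 144431708923714697282341921957287977256854489558705240134406338415596406037318860947517804001179467776
Sum of its 102 digits: 468.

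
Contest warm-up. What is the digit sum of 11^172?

826

11^172 = 131686679564309992583689246717046745623159547302880447645149190769919344306504681735860668437970599644099693441821072495140502932547362448492439469443408919640625236602330355362321
Sum of its 180 digits: 826.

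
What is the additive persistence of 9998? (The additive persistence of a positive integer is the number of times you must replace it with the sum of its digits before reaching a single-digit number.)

2

9998 → 35 → 8 (2 steps)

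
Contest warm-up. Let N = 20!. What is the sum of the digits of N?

20! = 2432902008176640000
Sum of its 19 digits: 54.

54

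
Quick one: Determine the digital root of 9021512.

2

9+0+2+1+5+1+2 = 20
2+0 = 2
(Equivalently, 9021512 mod 9 = 2.)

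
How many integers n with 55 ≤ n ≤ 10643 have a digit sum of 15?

641

The integers in [55, 10643] that have a digit sum of 15: 69, 78, 87, 96, 159, 168, …, 10626, 10635.
641 qualify.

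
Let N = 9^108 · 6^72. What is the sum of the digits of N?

9^108 · 6^72 = 1216412983749333755911416604263627362979063589885506818789376193868045407879911691853056553524424315212656909087239408606294153167114387370906557194776195629056
Sum of its 160 digits: 747.

747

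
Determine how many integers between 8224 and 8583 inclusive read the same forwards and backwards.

The integers in [8224, 8583] that read the same forwards and backwards: 8228, 8338, 8448, 8558.
4 qualify.

4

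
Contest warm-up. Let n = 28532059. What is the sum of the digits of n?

34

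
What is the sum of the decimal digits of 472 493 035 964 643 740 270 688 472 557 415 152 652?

4+7+2+4+9+3+0+3+5+9+6+4+6+4+3+7+4+0+2+7+0+6+8+8+4+7+2+5+5+7+4+1+5+1+5+2+6+5+2 = 172

172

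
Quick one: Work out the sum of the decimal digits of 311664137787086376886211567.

3+1+1+6+6+4+1+3+7+7+8+7+0+8+6+3+7+6+8+8+6+2+1+1+5+6+7 = 128

128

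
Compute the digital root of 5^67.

The digital root of n equals n mod 9 (or 9 when 9 | n), so we need 5^67 mod 9.
5^67 ≡ 5 (mod 9), so the digital root is 5.

5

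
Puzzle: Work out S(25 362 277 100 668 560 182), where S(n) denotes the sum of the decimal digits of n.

77

2+5+3+6+2+2+7+7+1+0+0+6+6+8+5+6+0+1+8+2 = 77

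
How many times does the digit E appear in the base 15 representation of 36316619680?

1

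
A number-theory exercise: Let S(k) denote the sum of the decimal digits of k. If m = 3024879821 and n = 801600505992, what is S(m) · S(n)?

S(3024879821) = 3+0+2+4+8+7+9+8+2+1 = 44.
S(801600505992) = 8+0+1+6+0+0+5+0+5+9+9+2 = 45.
44 · 45 = 1980.

1980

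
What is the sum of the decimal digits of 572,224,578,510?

5+7+2+2+2+4+5+7+8+5+1+0 = 48

48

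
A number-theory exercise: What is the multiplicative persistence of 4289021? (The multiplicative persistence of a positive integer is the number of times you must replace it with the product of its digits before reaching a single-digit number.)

4289021 → 0 (1 step)

1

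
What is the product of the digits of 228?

2×2×8 = 32

32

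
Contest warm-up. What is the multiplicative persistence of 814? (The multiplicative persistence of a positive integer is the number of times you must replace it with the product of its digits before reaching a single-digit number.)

2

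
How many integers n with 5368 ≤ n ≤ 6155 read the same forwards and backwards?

The integers in [5368, 6155] that read the same forwards and backwards: 5445, 5555, 5665, 5775, 5885, 5995, 6006, 6116.
8 qualify.

8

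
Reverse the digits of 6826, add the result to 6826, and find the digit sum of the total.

8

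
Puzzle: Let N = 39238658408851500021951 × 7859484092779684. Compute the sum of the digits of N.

39238658408851500021951 × 7859484092779684 = 308395611586384150555708508246606843484
Sum of its 39 digits: 174.

174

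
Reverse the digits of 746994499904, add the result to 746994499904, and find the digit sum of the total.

76

Reversal of 746994499904 is 409994499647; 746994499904 + 409994499647 = 1156988999551.
Digit sum of 1156988999551: 1+1+5+6+9+8+8+9+9+9+5+5+1 = 76.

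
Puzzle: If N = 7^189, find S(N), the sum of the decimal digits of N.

7^189 = 5290900114688003880913929262431876014847986380655669744284715863995739103511564781266088714863127732599055455273608421617379187160310202302336814279024706709607
Sum of its 160 digits: 703.

703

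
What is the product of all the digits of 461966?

7776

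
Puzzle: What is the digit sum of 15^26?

126

15^26 = 3787675244106352329254150390625
Sum of its 31 digits: 126.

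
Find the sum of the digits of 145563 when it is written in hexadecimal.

145563 in base 16 is 2389B.
Digit sum: 2+3+8+9+11 = 33.

33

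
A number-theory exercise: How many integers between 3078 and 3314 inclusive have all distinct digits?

128

The integers in [3078, 3314] that have all distinct digits: 3078, 3079, 3081, 3082, 3084, 3085, …, 3297, 3298.
128 qualify.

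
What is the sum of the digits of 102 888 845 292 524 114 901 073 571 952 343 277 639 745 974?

203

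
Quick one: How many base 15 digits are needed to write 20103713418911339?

14

20103713418911339 in base 15 is A4E2DAC516A8AE, which has 14 digits.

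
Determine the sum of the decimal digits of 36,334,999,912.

58

3+6+3+3+4+9+9+9+9+1+2 = 58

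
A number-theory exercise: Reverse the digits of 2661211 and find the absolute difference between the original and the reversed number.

Reverse of 2661211 is 1121662.
|2661211 − 1121662| = 1539549

1539549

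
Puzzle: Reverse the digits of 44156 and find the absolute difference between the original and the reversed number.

20988

Reverse of 44156 is 65144.
|44156 − 65144| = 20988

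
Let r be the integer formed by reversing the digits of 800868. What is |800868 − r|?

67140

Reverse of 800868 is 868008.
|800868 − 868008| = 67140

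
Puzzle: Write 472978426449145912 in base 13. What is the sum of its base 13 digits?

472978426449145912 in base 13 is 9318230307117289.
Digit sum: 9+3+1+8+2+3+0+3+0+7+1+1+7+2+8+9 = 64.

64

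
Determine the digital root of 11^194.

4

The digital root of n equals n mod 9 (or 9 when 9 | n), so we need 11^194 mod 9.
11^194 ≡ 4 (mod 9), so the digital root is 4.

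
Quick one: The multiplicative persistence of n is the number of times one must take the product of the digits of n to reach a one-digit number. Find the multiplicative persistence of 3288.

5

3288 → 384 → 96 → 54 → 20 → 0 (5 steps)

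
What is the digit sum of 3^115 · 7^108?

747

3^115 · 7^108 = 137889950057660714198869732667015967320417786789659895833819993606522482007312358889993158376395316909823640947373973438961683136573922522477496507
Sum of its 147 digits: 747.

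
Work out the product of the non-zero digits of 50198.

360

5×1×9×8 = 360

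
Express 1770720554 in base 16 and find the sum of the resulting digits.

59

1770720554 in base 16 is 698B0D2A.
Digit sum: 6+9+8+11+0+13+2+10 = 59.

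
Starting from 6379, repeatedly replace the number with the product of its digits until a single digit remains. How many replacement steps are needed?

3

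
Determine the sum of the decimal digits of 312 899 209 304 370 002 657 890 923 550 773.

3+1+2+8+9+9+2+0+9+3+0+4+3+7+0+0+0+2+6+5+7+8+9+0+9+2+3+5+5+0+7+7+3 = 138

138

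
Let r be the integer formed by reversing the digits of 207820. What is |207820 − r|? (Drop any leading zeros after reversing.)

179118

Reverse of 207820 is 28702.
|207820 − 28702| = 179118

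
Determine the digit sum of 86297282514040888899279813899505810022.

187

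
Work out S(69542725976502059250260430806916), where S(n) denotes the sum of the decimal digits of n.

135

6+9+5+4+2+7+2+5+9+7+6+5+0+2+0+5+9+2+5+0+2+6+0+4+3+0+8+0+6+9+1+6 = 135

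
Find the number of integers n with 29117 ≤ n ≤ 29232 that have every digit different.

36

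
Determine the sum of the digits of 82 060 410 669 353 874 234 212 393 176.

115

8+2+0+6+0+4+1+0+6+6+9+3+5+3+8+7+4+2+3+4+2+1+2+3+9+3+1+7+6 = 115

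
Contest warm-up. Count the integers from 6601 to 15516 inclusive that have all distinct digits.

The integers in [6601, 15516] that have all distinct digits: 6701, 6702, 6703, 6704, 6705, 6708, …, 15497, 15498.
3192 qualify.

3192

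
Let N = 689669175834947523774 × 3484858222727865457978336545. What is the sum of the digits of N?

198

689669175834947523774 × 3484858222727865457978336545 = 2403399298370366963685010364470140925383360520830
Sum of its 49 digits: 198.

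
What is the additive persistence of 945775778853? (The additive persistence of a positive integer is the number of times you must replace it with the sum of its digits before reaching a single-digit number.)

945775778853 → 75 → 12 → 3 (3 steps)

3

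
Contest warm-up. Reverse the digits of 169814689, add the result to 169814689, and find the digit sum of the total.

32

Reversal of 169814689 is 986418961; 169814689 + 986418961 = 1156233650.
Digit sum of 1156233650: 1+1+5+6+2+3+3+6+5+0 = 32.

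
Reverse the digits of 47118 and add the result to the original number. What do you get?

128292

Reverse of 47118 is 81174.
47118 + 81174 = 128292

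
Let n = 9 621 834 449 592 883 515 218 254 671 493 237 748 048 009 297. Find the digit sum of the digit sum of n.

11

First digit sum: 218.
2+1+8 = 11.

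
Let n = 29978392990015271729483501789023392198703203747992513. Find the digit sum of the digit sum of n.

11

First digit sum: 245.
2+4+5 = 11.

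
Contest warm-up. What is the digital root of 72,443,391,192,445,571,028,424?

7+2+4+4+3+3+9+1+1+9+2+4+4+5+5+7+1+0+2+8+4+2+4 = 91
9+1 = 10
1+0 = 1

1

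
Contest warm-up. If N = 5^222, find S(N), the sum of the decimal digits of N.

676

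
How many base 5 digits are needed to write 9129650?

10

9129650 in base 5 is 4314122100, which has 10 digits.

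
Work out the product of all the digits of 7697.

2646

7×6×9×7 = 2646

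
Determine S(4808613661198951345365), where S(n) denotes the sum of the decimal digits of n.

4+8+0+8+6+1+3+6+6+1+1+9+8+9+5+1+3+4+5+3+6+5 = 102

102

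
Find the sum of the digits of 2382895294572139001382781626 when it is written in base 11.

126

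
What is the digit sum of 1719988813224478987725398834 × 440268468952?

179

1719988813224478987725398834 × 440268468952 = 757256841412908854213756145648746001968
Sum of its 39 digits: 179.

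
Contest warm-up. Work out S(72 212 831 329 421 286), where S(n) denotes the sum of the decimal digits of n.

63

7+2+2+1+2+8+3+1+3+2+9+4+2+1+2+8+6 = 63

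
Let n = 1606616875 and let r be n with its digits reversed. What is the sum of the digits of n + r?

Reversal of 1606616875 is 5786166061; 1606616875 + 5786166061 = 7392782936.
Digit sum of 7392782936: 7+3+9+2+7+8+2+9+3+6 = 56.

56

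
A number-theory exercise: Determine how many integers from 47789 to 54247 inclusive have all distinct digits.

2202

The integers in [47789, 54247] that have all distinct digits: 47801, 47802, 47803, 47805, 47806, 47809, …, 54238, 54239.
2202 qualify.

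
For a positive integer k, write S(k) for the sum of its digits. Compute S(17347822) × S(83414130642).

S(17347822) = 1+7+3+4+7+8+2+2 = 34.
S(83414130642) = 8+3+4+1+4+1+3+0+6+4+2 = 36.
34 · 36 = 1224.

1224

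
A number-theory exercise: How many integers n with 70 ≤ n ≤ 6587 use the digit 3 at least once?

The integers in [70, 6587] that use the digit 3 at least once: 73, 83, 93, 103, 113, 123, …, 6573, 6583.
2533 qualify.

2533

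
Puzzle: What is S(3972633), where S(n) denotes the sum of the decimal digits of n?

33

3+9+7+2+6+3+3 = 33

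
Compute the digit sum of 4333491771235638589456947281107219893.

177

4+3+3+3+4+9+1+7+7+1+2+3+5+6+3+8+5+8+9+4+5+6+9+4+7+2+8+1+1+0+7+2+1+9+8+9+3 = 177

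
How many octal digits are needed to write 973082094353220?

973082094353220 in base 8 is 33520152444435504, which has 17 digits.

17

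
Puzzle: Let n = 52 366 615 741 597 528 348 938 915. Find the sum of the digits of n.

5+2+3+6+6+6+1+5+7+4+1+5+9+7+5+2+8+3+4+8+9+3+8+9+1+5 = 132

132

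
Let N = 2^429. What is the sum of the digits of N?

2^429 = 1386334847060407429789207092071541851718218537687908287585239790307310653902812811519987203052069789048695605480701785914487078912
Sum of its 130 digits: 593.

593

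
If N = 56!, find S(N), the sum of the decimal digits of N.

333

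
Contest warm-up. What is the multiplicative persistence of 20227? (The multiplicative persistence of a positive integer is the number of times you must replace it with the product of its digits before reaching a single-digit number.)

20227 → 0 (1 step)

1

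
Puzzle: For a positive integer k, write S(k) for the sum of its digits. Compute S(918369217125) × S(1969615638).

S(918369217125) = 9+1+8+3+6+9+2+1+7+1+2+5 = 54.
S(1969615638) = 1+9+6+9+6+1+5+6+3+8 = 54.
54 · 54 = 2916.

2916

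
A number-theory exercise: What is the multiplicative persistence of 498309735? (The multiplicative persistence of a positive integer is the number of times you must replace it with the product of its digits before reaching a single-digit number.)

498309735 → 0 (1 step)

1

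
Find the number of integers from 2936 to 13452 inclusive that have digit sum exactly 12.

The integers in [2936, 13452] that have digit sum exactly 12: 3009, 3018, 3027, 3036, 3045, 3054, …, 13431, 13440.
432 qualify.

432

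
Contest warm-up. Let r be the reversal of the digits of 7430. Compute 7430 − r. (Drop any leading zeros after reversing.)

7083

Reverse of 7430 is 347.
7430 − 347 = 7083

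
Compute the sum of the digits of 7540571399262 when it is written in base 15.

62

7540571399262 in base 15 is D123308785C.
Digit sum: 13+1+2+3+3+0+8+7+8+5+12 = 62.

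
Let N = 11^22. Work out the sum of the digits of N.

97

11^22 = 81402749386839761113321
Sum of its 23 digits: 97.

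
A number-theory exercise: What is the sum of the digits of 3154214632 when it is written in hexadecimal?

3154214632 in base 16 is BC017EE8.
Digit sum: 11+12+0+1+7+14+14+8 = 67.

67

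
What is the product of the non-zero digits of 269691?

5832

2×6×9×6×9×1 = 5832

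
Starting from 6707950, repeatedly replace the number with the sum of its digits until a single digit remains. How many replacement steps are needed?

2

6707950 → 34 → 7 (2 steps)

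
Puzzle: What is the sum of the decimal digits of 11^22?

97

11^22 = 81402749386839761113321
Sum of its 23 digits: 97.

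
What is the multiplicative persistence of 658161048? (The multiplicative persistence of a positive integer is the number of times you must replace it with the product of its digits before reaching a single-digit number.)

658161048 → 0 (1 step)

1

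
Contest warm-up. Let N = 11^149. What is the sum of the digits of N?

11^149 = 147065257797835450856679489975406774841743117356547907957433757668757846319908116868184570348461004055878166502291064937838601987844379505473968800080288091
Sum of its 156 digits: 770.

770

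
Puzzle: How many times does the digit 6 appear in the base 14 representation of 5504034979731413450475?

2

5504034979731413450475 in base 14 is CC72330A43B323C6963.
The digit 6 appears 2 times.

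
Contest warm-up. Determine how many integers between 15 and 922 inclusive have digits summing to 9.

The integers in [15, 922] that have digits summing to 9: 18, 27, 36, 45, 54, 63, …, 810, 900.
54 qualify.

54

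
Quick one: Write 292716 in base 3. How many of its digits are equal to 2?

292716 in base 3 is 112212112100.
The digit 2 appears 4 times.

4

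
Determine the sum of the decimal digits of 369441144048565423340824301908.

115

3+6+9+4+4+1+1+4+4+0+4+8+5+6+5+4+2+3+3+4+0+8+2+4+3+0+1+9+0+8 = 115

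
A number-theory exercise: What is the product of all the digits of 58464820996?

5×8×4×6×4×8×2×0×9×9×6 = 0

0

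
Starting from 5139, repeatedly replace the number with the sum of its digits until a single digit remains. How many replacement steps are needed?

2

5139 → 18 → 9 (2 steps)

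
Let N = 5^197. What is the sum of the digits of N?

5^197 = 497841222228891336571525124302409939247220173497693370648089329183175906722830675294715585850057089356557327164409798569977283477783203125
Sum of its 138 digits: 641.

641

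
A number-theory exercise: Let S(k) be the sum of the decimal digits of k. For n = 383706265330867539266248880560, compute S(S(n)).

13

First digit sum: 139.
1+3+9 = 13.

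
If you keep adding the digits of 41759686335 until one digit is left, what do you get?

3

4+1+7+5+9+6+8+6+3+3+5 = 57
5+7 = 12
1+2 = 3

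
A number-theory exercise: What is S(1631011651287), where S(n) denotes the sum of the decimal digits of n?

42

1+6+3+1+0+1+1+6+5+1+2+8+7 = 42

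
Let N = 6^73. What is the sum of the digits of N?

6^73 = 638324153542299148846280854514738362441007133779155746816
Sum of its 57 digits: 252.

252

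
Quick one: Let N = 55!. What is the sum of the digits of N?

55! = 12696403353658275925965100847566516959580321051449436762275840000000000000
Sum of its 74 digits: 279.

279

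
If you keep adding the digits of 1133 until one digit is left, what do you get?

8

1+1+3+3 = 8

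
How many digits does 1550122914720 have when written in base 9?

13

1550122914720 in base 9 is 5435121660573, which has 13 digits.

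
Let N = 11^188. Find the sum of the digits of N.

850

11^188 = 6050967352610832677478249476252933781618330978139219400823483178015943063322085021465341659738031001496642551755758712632011276640402700259767076664695565482607614953168039561183069377146483945681
Sum of its 196 digits: 850.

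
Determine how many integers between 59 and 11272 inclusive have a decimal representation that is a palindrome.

The integers in [59, 11272] that have a decimal representation that is a palindrome: 66, 77, 88, 99, 101, 111, …, 11111, 11211.
197 qualify.

197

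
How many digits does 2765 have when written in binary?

2765 in base 2 is 101011001101, which has 12 digits.

12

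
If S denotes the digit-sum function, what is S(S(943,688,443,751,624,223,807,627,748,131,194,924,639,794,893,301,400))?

First digit sum: 230.
2+3+0 = 5.

5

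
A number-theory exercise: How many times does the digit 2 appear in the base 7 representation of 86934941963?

86934941963 in base 7 is 6165220546202.
The digit 2 appears 4 times.

4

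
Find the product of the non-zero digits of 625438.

6×2×5×4×3×8 = 5760

5760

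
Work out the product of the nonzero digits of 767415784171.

9219840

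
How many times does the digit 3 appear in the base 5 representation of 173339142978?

5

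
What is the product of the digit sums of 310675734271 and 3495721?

1426

S(310675734271) = 3+1+0+6+7+5+7+3+4+2+7+1 = 46.
S(3495721) = 3+4+9+5+7+2+1 = 31.
46 · 31 = 1426.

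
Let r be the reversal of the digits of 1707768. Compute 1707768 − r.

Reverse of 1707768 is 8677071.
1707768 − 8677071 = -6969303

-6969303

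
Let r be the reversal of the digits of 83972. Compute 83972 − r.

56034

Reverse of 83972 is 27938.
83972 − 27938 = 56034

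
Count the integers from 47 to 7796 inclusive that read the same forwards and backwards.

163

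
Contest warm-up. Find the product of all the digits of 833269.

8×3×3×2×6×9 = 7776

7776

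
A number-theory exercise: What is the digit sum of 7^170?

625

7^170 = 464159028453669055169897312305062222751067304218892880116132545878003444150891097267800059884078056364173061486722653195011287945197831493579249
Sum of its 144 digits: 625.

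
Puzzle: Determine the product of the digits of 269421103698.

0

2×6×9×4×2×1×1×0×3×6×9×8 = 0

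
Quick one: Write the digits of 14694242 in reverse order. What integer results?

Reversing 14694242 gives 24249641.

24249641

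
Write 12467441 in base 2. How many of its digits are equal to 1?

15

12467441 in base 2 is 101111100011110011110001.
The digit 1 appears 15 times.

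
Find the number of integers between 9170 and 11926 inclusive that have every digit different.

742

The integers in [9170, 11926] that have every digit different: 9170, 9172, 9173, 9174, 9175, 9176, …, 10986, 10987.
742 qualify.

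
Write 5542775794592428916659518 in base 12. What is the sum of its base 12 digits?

141

5542775794592428916659518 in base 12 is A05944A457A759741B490A6.
Digit sum: 10+0+5+9+4+4+10+4+5+7+10+7+5+9+7+4+1+11+4+9+0+10+6 = 141.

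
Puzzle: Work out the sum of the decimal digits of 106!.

639

106! = 114628056373470835453434738414834942870388487424139673389282723476762012382449946252660360871841673476016298287096435143747350528228224302506311680000000000000000000000000
Sum of its 171 digits: 639.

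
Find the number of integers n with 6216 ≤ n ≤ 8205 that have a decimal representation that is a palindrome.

20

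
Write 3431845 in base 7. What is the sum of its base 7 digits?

19

3431845 in base 7 is 41112244.
Digit sum: 4+1+1+1+2+2+4+4 = 19.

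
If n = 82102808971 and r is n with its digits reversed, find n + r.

100083629099

Reverse of 82102808971 is 17980820128.
82102808971 + 17980820128 = 100083629099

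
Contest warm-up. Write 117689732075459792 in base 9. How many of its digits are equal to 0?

3

117689732075459792 in base 9 is 704544674607248202.
The digit 0 appears 3 times.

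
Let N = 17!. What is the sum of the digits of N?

63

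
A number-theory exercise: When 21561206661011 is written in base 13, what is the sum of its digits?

21561206661011 in base 13 is C052A0141804.
Digit sum: 12+0+5+2+10+0+1+4+1+8+0+4 = 47.

47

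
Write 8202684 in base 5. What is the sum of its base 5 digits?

28

8202684 in base 5 is 4044441214.
Digit sum: 4+0+4+4+4+4+1+2+1+4 = 28.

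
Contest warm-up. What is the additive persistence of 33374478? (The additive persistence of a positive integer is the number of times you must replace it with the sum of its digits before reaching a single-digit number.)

3

33374478 → 39 → 12 → 3 (3 steps)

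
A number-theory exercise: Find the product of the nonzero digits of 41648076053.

4×1×6×4×8×7×6×5×3 = 483840

483840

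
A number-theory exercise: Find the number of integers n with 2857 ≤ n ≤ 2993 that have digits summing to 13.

3

The integers in [2857, 2993] that have digits summing to 13: 2902, 2911, 2920.
3 qualify.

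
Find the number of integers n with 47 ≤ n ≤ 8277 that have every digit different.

4384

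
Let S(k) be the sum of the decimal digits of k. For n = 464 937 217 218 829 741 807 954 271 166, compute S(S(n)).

First digit sum: 141.
1+4+1 = 6.

6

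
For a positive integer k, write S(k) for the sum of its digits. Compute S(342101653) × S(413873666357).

S(342101653) = 3+4+2+1+0+1+6+5+3 = 25.
S(413873666357) = 4+1+3+8+7+3+6+6+6+3+5+7 = 59.
25 · 59 = 1475.

1475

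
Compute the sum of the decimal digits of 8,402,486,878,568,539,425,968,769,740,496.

177

8+4+0+2+4+8+6+8+7+8+5+6+8+5+3+9+4+2+5+9+6+8+7+6+9+7+4+0+4+9+6 = 177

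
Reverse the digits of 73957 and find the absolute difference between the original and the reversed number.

Reverse of 73957 is 75937.
|73957 − 75937| = 1980

1980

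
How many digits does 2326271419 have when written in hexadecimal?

8

2326271419 in base 16 is 8AA815BB, which has 8 digits.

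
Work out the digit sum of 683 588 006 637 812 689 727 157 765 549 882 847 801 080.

213

6+8+3+5+8+8+0+0+6+6+3+7+8+1+2+6+8+9+7+2+7+1+5+7+7+6+5+5+4+9+8+8+2+8+4+7+8+0+1+0+8+0 = 213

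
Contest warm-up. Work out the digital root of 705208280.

5

7+0+5+2+0+8+2+8+0 = 32
3+2 = 5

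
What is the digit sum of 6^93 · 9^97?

756

6^93 · 9^97 = 850334307231960928292379718154891550508756388551856798679259287907586387742057521464340419112284500498951287402040766745835665300906757234557142744713096071955349504
Sum of its 165 digits: 756.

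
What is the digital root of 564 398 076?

3

5+6+4+3+9+8+0+7+6 = 48
4+8 = 12
1+2 = 3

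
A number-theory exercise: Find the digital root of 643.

6+4+3 = 13
1+3 = 4
(Equivalently, 643 mod 9 = 4.)

4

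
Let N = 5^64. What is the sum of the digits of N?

166

5^64 = 542101086242752217003726400434970855712890625
Sum of its 45 digits: 166.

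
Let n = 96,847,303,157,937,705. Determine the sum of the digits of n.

9+6+8+4+7+3+0+3+1+5+7+9+3+7+7+0+5 = 84

84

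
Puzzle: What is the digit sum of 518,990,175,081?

5+1+8+9+9+0+1+7+5+0+8+1 = 54

54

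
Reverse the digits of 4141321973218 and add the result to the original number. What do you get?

Reverse of 4141321973218 is 8123791231414.
4141321973218 + 8123791231414 = 12265113204632

12265113204632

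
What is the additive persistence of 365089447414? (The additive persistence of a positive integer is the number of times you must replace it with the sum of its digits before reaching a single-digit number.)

3

365089447414 → 55 → 10 → 1 (3 steps)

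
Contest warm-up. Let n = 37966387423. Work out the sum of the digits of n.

58

3+7+9+6+6+3+8+7+4+2+3 = 58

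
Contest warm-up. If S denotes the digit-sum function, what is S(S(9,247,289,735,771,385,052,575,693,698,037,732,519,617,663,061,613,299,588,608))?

First digit sum: 290.
2+9+0 = 11.

11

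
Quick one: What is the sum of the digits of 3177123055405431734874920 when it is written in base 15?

144

3177123055405431734874920 in base 15 is 984B7849BC4734462D765.
Digit sum: 9+8+4+11+7+8+4+9+11+12+4+7+3+4+4+6+2+13+7+6+5 = 144.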